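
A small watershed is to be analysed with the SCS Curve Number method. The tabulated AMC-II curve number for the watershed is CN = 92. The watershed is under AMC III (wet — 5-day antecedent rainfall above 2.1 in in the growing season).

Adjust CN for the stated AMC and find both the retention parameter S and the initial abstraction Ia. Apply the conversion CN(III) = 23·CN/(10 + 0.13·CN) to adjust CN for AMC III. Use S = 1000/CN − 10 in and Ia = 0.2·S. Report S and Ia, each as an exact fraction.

S = 200/529 in ≈ 0.378 in; Ia = 40/529 in ≈ 0.076 in

Adjust CN=92 to AMC III: 23·92/(10 + 0.13·92) → 2116 ÷ (549/25) = 52900/549 ≈ 96.357
Retention S: 1000/CN − 10 with CN=96.357 → S = 200/529 ≈ 0.378 in
Initial abstraction Ia = S/5 = (200/529)/5 = 40/529 ≈ 0.076 in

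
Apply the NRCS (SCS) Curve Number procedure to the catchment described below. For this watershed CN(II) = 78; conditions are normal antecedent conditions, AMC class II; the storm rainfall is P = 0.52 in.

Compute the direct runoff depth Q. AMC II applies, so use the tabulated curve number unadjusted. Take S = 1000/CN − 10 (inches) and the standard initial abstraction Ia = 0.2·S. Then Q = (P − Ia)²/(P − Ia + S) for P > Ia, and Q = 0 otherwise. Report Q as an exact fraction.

Q = 0 in ≈ 0.000 in

AMC II — tabulated CN = 78 applies directly.
S = 1000/78 − 10 = 110/39 in ≈ 2.821 in
Ia = 0.2S: 0.2·2.821 = 0.564 in (exactly 22/39)
P = 0.520 ≤ Ia = 0.564 in: entire storm abstracted, Q = 0.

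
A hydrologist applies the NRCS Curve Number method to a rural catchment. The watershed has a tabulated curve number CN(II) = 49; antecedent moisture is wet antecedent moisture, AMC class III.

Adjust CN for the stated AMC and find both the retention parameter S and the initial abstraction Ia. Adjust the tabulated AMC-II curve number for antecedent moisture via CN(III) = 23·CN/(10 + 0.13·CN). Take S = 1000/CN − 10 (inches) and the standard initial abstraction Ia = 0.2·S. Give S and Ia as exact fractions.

S = 5100/1127 in ≈ 4.525 in; Ia = 1020/1127 in ≈ 0.905 in

Adjust CN=49 to AMC III: 23·49/(10 + 0.13·49) → 1127 ÷ (1637/100) = 112700/1637 ≈ 68.845
Retention S: 1000/CN − 10 with CN=68.845 → S = 5100/1127 ≈ 4.525 in
Ia = 0.2·(5100/1127) = 1020/1127 in ≈ 0.905 in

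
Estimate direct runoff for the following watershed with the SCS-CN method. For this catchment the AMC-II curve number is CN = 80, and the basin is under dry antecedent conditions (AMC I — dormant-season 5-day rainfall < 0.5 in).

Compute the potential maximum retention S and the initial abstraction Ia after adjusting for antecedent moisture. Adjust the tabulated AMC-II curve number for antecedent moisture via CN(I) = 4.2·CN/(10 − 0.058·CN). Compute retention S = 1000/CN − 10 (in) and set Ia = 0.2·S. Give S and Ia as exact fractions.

S = 125/21 in ≈ 5.952 in; Ia = 25/21 in ≈ 1.190 in

Adjust CN=80 to AMC I: 4.2·80/(10 − 0.058·80) → 336 ÷ (134/25) = 4200/67 ≈ 62.687
Max retention: S = 1000/(4200/67) − 10 = 125/21 in (≈ 5.952 in)
Ia = 0.2S: 0.2·5.952 = 1.190 in (exactly 25/21)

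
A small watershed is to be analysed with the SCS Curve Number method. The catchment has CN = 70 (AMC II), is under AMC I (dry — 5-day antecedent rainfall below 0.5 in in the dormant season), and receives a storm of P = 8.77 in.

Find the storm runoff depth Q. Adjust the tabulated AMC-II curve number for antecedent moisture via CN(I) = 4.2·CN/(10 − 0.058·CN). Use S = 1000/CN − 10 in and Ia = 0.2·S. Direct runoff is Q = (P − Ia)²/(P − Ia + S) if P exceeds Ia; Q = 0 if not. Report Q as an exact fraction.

Dry (AMC I): CN(I) = 4.2·70/(10 − 0.058·70) = 294/(297/50) = 4900/99 ≈ 49.495
Max retention: S = 1000/(4900/99) − 10 = 500/49 in (≈ 10.204 in)
Ia = 0.2·(500/49) = 100/49 in ≈ 2.041 in
Since P=8.770 > Ia=2.041: effective rainfall P−Ia = 32973/4900 in
Q = (32973/4900)²/((32973/4900) + 500/49) = (1087218729/24010000)/(82973/4900) = 1087218729/406567700 in ≈ 2.674 in

Q = 1087218729/406567700 in ≈ 2.674 in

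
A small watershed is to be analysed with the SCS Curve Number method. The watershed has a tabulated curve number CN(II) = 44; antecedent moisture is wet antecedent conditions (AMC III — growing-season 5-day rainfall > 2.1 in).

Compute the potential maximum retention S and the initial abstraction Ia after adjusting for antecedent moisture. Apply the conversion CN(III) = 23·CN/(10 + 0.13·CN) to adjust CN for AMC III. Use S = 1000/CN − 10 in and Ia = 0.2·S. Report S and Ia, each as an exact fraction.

S = 1400/253 in ≈ 5.534 in; Ia = 280/253 in ≈ 1.107 in

CN(III) from CN(II)=44: (23·44)/(10 + 0.13·44) = 25300/393 ≈ 64.377
Max retention: S = 1000/(25300/393) − 10 = 1400/253 in (≈ 5.534 in)
Initial abstraction Ia = S/5 = (1400/253)/5 = 280/253 ≈ 1.107 in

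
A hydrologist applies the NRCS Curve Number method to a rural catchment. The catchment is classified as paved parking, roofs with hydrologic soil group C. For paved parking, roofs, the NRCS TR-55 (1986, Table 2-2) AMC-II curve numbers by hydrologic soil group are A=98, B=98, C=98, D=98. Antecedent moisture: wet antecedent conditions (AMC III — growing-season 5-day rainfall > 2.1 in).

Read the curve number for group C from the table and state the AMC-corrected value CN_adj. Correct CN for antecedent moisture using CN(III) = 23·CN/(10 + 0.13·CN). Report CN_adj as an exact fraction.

CN_adj = 112700/1137 ≈ 99.120

NRCS table: paved parking, roofs, soil group C → CN(II) = 98
Wet (AMC III): CN(III) = 23·98/(10 + 0.13·98) = 2254/(1137/50) = 112700/1137 ≈ 99.120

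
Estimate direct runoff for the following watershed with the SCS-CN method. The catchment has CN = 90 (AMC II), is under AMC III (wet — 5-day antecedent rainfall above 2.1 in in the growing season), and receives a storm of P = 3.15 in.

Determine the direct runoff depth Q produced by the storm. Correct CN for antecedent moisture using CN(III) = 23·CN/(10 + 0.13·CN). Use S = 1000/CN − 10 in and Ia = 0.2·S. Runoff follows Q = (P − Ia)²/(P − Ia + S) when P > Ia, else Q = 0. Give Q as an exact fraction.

Q = 159794881/60613740 in ≈ 2.636 in

CN(III) from CN(II)=90: (23·90)/(10 + 0.13·90) = 20700/217 ≈ 95.392
S = 1000/(20700/217) − 10 = 100/207 in ≈ 0.483 in
Ia = 0.2·(100/207) = 20/207 in ≈ 0.097 in
P − Ia = 3.150 − 0.097 = 12641/4140 ≈ 3.053 in (> 0, runoff occurs)
Q = (12641/4140)²/((12641/4140) + 100/207) = (159794881/17139600)/(14641/4140) = 159794881/60613740 in ≈ 2.636 in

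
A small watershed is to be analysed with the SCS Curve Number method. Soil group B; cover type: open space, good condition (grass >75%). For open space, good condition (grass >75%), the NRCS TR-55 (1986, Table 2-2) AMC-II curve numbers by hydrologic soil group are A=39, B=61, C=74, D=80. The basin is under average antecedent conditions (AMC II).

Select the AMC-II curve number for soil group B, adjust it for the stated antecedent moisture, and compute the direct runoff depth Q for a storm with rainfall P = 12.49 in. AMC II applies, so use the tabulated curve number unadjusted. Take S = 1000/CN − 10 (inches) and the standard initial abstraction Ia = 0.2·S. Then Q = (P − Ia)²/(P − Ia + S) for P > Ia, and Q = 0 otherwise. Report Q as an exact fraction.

NRCS table: open space, good condition (grass >75%), soil group B → CN(II) = 61
Average conditions: CN = 61 (no AMC adjustment).
Retention S: 1000/CN − 10 with CN=61.000 → S = 390/61 ≈ 6.393 in
Initial abstraction Ia = S/5 = (390/61)/5 = 78/61 ≈ 1.279 in
P − Ia = 12.490 − 1.279 = 68389/6100 ≈ 11.211 in (> 0, runoff occurs)
Q = (68389/6100)²/((68389/6100) + 390/61) = (4677055321/37210000)/(107389/6100) = 4677055321/655072900 in ≈ 7.140 in

Q = 4677055321/655072900 in ≈ 7.140 in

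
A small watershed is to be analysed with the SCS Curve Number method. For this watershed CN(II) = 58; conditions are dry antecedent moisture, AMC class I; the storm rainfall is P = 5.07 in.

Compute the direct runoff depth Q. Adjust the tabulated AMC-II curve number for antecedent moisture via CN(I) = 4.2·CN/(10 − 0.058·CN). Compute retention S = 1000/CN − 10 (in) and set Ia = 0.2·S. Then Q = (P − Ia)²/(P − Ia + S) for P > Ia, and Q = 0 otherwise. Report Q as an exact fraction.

Q = 22118209/158638700 in ≈ 0.139 in

Adjust CN=58 to AMC I: 4.2·58/(10 − 0.058·58) → (1218/5) ÷ (1659/250) = 2900/79 ≈ 36.709
S = 1000/(2900/79) − 10 = 500/29 in ≈ 17.241 in
Ia = 0.2·(500/29) = 100/29 in ≈ 3.448 in
Since P=5.070 > Ia=3.448: effective rainfall P−Ia = 4703/2900 in
Q = (4703/2900)²/((4703/2900) + 500/29) = (22118209/8410000)/(54703/2900) = 22118209/158638700 in ≈ 0.139 in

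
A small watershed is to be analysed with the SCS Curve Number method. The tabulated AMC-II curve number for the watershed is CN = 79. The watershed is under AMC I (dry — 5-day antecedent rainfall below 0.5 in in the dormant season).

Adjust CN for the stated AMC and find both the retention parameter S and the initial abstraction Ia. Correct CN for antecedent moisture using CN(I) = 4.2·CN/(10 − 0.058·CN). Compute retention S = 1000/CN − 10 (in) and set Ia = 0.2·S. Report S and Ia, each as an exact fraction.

Adjust CN=79 to AMC I: 4.2·79/(10 − 0.058·79) → (1659/5) ÷ (2709/500) = 7900/129 ≈ 61.240
Max retention: S = 1000/(7900/129) − 10 = 500/79 in (≈ 6.329 in)
Ia = 0.2·(500/79) = 100/79 in ≈ 1.266 in

S = 500/79 in ≈ 6.329 in; Ia = 100/79 in ≈ 1.266 in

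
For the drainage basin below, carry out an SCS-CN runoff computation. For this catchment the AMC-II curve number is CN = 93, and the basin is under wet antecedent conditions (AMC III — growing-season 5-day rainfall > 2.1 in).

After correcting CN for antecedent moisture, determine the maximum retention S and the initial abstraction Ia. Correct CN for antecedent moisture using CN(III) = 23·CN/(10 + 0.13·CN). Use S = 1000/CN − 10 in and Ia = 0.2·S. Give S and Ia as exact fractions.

CN(III) from CN(II)=93: (23·93)/(10 + 0.13·93) = 213900/2209 ≈ 96.831
S = 1000/(213900/2209) − 10 = 700/2139 in ≈ 0.327 in
Ia = 0.2S: 0.2·0.327 = 0.065 in (exactly 140/2139)

S = 700/2139 in ≈ 0.327 in; Ia = 140/2139 in ≈ 0.065 in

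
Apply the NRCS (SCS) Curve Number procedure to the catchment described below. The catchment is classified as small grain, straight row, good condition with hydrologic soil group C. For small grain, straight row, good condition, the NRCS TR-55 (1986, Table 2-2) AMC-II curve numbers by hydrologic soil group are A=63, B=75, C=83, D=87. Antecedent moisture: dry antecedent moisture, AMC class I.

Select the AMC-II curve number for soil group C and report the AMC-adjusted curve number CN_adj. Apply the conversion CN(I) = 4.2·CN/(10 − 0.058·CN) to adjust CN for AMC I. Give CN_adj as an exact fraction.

CN_adj = 174300/2593 ≈ 67.219

NRCS table: small grain, straight row, good condition, soil group C → CN(II) = 83
CN(I) from CN(II)=83: (4.2·83)/(10 − 0.058·83) = 174300/2593 ≈ 67.219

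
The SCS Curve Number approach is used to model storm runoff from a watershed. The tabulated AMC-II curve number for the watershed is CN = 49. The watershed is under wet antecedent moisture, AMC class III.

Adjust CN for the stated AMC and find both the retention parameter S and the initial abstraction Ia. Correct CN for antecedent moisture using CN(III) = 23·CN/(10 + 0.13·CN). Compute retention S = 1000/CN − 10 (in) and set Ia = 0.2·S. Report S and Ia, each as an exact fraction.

Wet (AMC III): CN(III) = 23·49/(10 + 0.13·49) = 1127/(1637/100) = 112700/1637 ≈ 68.845
Max retention: S = 1000/(112700/1637) − 10 = 5100/1127 in (≈ 4.525 in)
Ia = 0.2S: 0.2·4.525 = 0.905 in (exactly 1020/1127)

S = 5100/1127 in ≈ 4.525 in; Ia = 1020/1127 in ≈ 0.905 in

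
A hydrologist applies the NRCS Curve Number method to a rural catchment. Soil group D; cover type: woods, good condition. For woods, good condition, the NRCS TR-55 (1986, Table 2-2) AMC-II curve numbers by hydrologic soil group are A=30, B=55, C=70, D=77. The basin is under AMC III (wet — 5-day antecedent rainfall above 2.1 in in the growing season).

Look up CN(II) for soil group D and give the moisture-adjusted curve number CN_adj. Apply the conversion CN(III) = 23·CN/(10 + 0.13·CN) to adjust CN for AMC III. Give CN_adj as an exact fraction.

NRCS table: woods, good condition, soil group D → CN(II) = 77
Adjust CN=77 to AMC III: 23·77/(10 + 0.13·77) → 1771 ÷ (2001/100) = 7700/87 ≈ 88.506

CN_adj = 7700/87 ≈ 88.506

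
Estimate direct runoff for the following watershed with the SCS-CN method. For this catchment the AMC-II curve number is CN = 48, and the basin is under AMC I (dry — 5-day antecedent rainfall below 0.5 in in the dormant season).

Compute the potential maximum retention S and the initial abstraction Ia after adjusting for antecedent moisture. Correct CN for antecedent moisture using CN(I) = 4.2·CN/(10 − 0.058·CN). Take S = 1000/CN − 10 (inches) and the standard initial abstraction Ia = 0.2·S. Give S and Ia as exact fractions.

CN(I) from CN(II)=48: (4.2·48)/(10 − 0.058·48) = 12600/451 ≈ 27.938
S = 1000/(12600/451) − 10 = 1625/63 in ≈ 25.794 in
Ia = 0.2S: 0.2·25.794 = 5.159 in (exactly 325/63)

S = 1625/63 in ≈ 25.794 in; Ia = 325/63 in ≈ 5.159 in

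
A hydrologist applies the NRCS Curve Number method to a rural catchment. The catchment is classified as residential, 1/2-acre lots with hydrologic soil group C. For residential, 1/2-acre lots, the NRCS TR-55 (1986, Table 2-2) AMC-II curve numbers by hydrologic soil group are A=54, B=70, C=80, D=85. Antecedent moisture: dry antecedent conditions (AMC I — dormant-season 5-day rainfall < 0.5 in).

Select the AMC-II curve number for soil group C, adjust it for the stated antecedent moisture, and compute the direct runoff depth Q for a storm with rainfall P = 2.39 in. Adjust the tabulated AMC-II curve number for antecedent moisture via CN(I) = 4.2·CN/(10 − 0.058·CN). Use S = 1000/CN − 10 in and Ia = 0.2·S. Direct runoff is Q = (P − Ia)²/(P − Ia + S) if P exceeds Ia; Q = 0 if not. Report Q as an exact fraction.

NRCS table: residential, 1/2-acre lots, soil group C → CN(II) = 80
CN(I) from CN(II)=80: (4.2·80)/(10 − 0.058·80) = 4200/67 ≈ 62.687
Retention S: 1000/CN − 10 with CN=62.687 → S = 125/21 ≈ 5.952 in
Ia = 0.2S: 0.2·5.952 = 1.190 in (exactly 25/21)
Excess rainfall: 2.390 − 1.190 = 1.200 in; P > Ia so Q > 0
Runoff Q = (P−Ia)²/(P−Ia+S) = (1.200)²/(1.200+5.952) = 6345361/31539900 ≈ 0.201 in

Q = 6345361/31539900 in ≈ 0.201 in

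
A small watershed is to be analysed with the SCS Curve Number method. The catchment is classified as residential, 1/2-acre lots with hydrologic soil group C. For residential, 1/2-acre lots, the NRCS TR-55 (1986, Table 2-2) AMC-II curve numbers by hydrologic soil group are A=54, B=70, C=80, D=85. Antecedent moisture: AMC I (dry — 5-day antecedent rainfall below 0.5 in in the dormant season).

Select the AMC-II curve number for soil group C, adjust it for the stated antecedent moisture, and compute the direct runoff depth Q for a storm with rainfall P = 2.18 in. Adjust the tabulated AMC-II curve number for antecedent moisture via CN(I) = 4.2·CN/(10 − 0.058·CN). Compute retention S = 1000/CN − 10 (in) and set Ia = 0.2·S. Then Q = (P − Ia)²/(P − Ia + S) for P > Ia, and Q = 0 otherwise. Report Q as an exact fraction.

NRCS table: residential, 1/2-acre lots, soil group C → CN(II) = 80
Adjust CN=80 to AMC I: 4.2·80/(10 − 0.058·80) → 336 ÷ (134/25) = 4200/67 ≈ 62.687
Max retention: S = 1000/(4200/67) − 10 = 125/21 in (≈ 5.952 in)
Ia = 0.2·(125/21) = 25/21 in ≈ 1.190 in
Excess rainfall: 2.180 − 1.190 = 0.990 in; P > Ia so Q > 0
Q = (1039/1050)²/((1039/1050) + 125/21) = (1079521/1102500)/(7289/1050) = 1079521/7653450 in ≈ 0.141 in

Q = 1079521/7653450 in ≈ 0.141 in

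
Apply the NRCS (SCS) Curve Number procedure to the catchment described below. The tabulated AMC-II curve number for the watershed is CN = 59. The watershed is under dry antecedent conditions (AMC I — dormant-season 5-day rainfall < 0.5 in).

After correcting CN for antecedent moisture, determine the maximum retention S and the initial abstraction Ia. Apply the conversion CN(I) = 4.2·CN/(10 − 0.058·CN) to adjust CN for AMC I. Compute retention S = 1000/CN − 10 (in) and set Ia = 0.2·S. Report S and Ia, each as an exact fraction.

Dry (AMC I): CN(I) = 4.2·59/(10 − 0.058·59) = (1239/5)/(3289/500) = 123900/3289 ≈ 37.671
S = 1000/(123900/3289) − 10 = 20500/1239 in ≈ 16.546 in
Ia = 0.2·(20500/1239) = 4100/1239 in ≈ 3.309 in

S = 20500/1239 in ≈ 16.546 in; Ia = 4100/1239 in ≈ 3.309 in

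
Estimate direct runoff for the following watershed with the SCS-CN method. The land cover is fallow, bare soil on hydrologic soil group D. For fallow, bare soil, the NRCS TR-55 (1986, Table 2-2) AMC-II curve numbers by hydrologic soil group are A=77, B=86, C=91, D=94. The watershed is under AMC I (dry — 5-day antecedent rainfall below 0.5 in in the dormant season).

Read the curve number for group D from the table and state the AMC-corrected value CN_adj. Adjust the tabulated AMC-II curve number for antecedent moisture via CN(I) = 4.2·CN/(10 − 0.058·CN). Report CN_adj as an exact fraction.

CN_adj = 32900/379 ≈ 86.807

NRCS table: fallow, bare soil, soil group D → CN(II) = 94
CN(I) from CN(II)=94: (4.2·94)/(10 − 0.058·94) = 32900/379 ≈ 86.807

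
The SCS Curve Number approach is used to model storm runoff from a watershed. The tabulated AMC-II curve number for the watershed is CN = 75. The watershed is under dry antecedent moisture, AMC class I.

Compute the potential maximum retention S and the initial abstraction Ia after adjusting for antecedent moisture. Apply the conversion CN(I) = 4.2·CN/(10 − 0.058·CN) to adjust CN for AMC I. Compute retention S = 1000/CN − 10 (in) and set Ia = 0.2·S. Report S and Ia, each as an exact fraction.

S = 500/63 in ≈ 7.937 in; Ia = 100/63 in ≈ 1.587 in

CN(I) from CN(II)=75: (4.2·75)/(10 − 0.058·75) = 6300/113 ≈ 55.752
S = 1000/(6300/113) − 10 = 500/63 in ≈ 7.937 in
Ia = 0.2S: 0.2·7.937 = 1.587 in (exactly 100/63)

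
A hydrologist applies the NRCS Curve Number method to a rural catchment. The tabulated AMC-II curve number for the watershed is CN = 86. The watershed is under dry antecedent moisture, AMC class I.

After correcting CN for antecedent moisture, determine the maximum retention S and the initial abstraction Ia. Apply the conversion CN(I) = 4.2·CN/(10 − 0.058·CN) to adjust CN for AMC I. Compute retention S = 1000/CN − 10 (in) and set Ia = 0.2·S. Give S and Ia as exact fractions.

S = 500/129 in ≈ 3.876 in; Ia = 100/129 in ≈ 0.775 in

CN(I) from CN(II)=86: (4.2·86)/(10 − 0.058·86) = 12900/179 ≈ 72.067
Retention S: 1000/CN − 10 with CN=72.067 → S = 500/129 ≈ 3.876 in
Ia = 0.2·(500/129) = 100/129 in ≈ 0.775 in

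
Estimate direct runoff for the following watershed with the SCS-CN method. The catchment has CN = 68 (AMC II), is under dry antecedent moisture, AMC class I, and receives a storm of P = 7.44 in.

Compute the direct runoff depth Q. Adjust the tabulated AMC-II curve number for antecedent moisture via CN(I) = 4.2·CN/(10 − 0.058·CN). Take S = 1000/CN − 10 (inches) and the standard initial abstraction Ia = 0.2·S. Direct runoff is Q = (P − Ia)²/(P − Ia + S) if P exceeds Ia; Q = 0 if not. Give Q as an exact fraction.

Q = 1076572802/653318925 in ≈ 1.648 in

CN(I) from CN(II)=68: (4.2·68)/(10 − 0.058·68) = 35700/757 ≈ 47.160
Max retention: S = 1000/(35700/757) − 10 = 4000/357 in (≈ 11.204 in)
Initial abstraction Ia = S/5 = (4000/357)/5 = 800/357 ≈ 2.241 in
P − Ia = 7.440 − 2.241 = 46402/8925 ≈ 5.199 in (> 0, runoff occurs)
Runoff Q = (P−Ia)²/(P−Ia+S) = (5.199)²/(5.199+11.204) = 1076572802/653318925 ≈ 1.648 in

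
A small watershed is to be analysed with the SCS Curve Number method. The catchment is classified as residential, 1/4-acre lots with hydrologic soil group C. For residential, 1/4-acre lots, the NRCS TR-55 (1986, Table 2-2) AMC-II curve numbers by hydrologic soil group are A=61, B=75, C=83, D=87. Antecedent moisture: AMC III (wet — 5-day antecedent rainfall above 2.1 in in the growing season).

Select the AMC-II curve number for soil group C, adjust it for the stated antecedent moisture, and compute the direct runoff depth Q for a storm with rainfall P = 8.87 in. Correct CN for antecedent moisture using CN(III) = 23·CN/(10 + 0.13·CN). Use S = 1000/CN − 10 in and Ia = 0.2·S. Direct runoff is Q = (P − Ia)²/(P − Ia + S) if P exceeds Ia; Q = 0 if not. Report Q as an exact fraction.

Q = 2753220074089/349210124700 in ≈ 7.884 in

NRCS table: residential, 1/4-acre lots, soil group C → CN(II) = 83
Wet (AMC III): CN(III) = 23·83/(10 + 0.13·83) = 1909/(2079/100) = 190900/2079 ≈ 91.823
Max retention: S = 1000/(190900/2079) − 10 = 1700/1909 in (≈ 0.891 in)
Ia = 0.2S: 0.2·0.891 = 0.178 in (exactly 340/1909)
Excess rainfall: 8.870 − 0.178 = 8.692 in; P > Ia so Q > 0
Q = (1659283/190900)²/((1659283/190900) + 1700/1909) = (2753220074089/36442810000)/(1829283/190900) = 2753220074089/349210124700 in ≈ 7.884 in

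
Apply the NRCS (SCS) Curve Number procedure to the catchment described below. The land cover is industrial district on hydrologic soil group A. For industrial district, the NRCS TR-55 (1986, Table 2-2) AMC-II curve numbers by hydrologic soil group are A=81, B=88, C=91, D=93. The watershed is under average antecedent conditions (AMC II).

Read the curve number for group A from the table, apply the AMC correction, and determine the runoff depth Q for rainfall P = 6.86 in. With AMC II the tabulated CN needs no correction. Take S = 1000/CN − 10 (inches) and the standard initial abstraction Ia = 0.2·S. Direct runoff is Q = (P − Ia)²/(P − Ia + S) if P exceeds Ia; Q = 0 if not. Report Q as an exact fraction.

NRCS table: industrial district, soil group A → CN(II) = 81
AMC II — tabulated CN = 81 applies directly.
Max retention: S = 1000/81 − 10 = 190/81 in (≈ 2.346 in)
Ia = 0.2·(190/81) = 38/81 in ≈ 0.469 in
P − Ia = 6.860 − 0.469 = 25883/4050 ≈ 6.391 in (> 0, runoff occurs)
Runoff Q = (P−Ia)²/(P−Ia+S) = (6.391)²/(6.391+2.346) = 669929689/143301150 ≈ 4.675 in

Q = 669929689/143301150 in ≈ 4.675 in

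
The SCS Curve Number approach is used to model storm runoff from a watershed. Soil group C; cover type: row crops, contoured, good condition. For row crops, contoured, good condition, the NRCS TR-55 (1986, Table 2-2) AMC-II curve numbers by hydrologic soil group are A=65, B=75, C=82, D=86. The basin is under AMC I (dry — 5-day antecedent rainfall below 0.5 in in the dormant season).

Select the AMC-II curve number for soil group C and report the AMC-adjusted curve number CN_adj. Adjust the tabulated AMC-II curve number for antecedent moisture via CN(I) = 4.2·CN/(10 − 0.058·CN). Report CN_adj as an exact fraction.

CN_adj = 28700/437 ≈ 65.675

NRCS table: row crops, contoured, good condition, soil group C → CN(II) = 82
Adjust CN=82 to AMC I: 4.2·82/(10 − 0.058·82) → (1722/5) ÷ (1311/250) = 28700/437 ≈ 65.675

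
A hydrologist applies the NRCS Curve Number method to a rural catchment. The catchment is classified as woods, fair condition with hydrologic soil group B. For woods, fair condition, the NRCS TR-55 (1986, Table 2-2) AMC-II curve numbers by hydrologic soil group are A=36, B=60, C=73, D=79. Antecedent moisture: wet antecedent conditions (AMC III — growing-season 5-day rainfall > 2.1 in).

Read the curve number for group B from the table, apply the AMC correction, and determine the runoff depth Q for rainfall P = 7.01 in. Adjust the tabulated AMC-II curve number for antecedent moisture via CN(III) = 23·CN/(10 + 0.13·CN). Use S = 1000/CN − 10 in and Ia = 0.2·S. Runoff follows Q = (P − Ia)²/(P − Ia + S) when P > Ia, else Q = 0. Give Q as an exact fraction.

Q = 1968608161/444146100 in ≈ 4.432 in

NRCS table: woods, fair condition, soil group B → CN(II) = 60
CN(III) from CN(II)=60: (23·60)/(10 + 0.13·60) = 6900/89 ≈ 77.528
Retention S: 1000/CN − 10 with CN=77.528 → S = 200/69 ≈ 2.899 in
Initial abstraction Ia = S/5 = (200/69)/5 = 40/69 ≈ 0.580 in
Since P=7.010 > Ia=0.580: effective rainfall P−Ia = 44369/6900 in
Q: (44369/6900)² ÷ (64369/6900) = 1968608161/444146100 in (≈ 4.432 in)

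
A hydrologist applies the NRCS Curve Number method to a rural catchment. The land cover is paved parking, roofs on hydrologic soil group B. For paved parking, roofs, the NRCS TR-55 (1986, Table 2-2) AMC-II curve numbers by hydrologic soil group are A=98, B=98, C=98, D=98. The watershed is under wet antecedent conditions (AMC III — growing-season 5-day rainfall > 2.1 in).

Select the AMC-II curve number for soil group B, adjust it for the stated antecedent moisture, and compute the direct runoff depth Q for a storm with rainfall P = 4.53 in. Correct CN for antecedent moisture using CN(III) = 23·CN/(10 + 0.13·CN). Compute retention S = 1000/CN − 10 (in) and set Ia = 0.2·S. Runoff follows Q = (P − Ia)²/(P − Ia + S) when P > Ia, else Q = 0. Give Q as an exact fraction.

Q = 258603777961/58438443700 in ≈ 4.425 in

NRCS table: paved parking, roofs, soil group B → CN(II) = 98
Wet (AMC III): CN(III) = 23·98/(10 + 0.13·98) = 2254/(1137/50) = 112700/1137 ≈ 99.120
Retention S: 1000/CN − 10 with CN=99.120 → S = 100/1127 ≈ 0.089 in
Ia = 0.2·(100/1127) = 20/1127 in ≈ 0.018 in
Excess rainfall: 4.530 − 0.018 = 4.512 in; P > Ia so Q > 0
Q = (508531/112700)²/((508531/112700) + 100/1127) = (258603777961/12701290000)/(518531/112700) = 258603777961/58438443700 in ≈ 4.425 in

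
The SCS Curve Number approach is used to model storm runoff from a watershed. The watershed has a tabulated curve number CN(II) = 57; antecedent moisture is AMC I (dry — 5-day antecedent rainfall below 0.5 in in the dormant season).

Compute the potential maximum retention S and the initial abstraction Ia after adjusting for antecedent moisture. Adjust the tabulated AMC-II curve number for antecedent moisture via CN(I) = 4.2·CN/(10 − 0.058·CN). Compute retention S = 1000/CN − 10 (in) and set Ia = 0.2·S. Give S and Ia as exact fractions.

S = 21500/1197 in ≈ 17.962 in; Ia = 4300/1197 in ≈ 3.592 in

Dry (AMC I): CN(I) = 4.2·57/(10 − 0.058·57) = (1197/5)/(3347/500) = 119700/3347 ≈ 35.763
S = 1000/(119700/3347) − 10 = 21500/1197 in ≈ 17.962 in
Ia = 0.2·(21500/1197) = 4300/1197 in ≈ 3.592 in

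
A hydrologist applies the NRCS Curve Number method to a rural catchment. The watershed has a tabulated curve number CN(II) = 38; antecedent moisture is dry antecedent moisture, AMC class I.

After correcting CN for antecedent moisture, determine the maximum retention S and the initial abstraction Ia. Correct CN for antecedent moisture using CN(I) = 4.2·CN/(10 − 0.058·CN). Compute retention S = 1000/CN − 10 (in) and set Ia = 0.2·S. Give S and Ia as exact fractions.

Adjust CN=38 to AMC I: 4.2·38/(10 − 0.058·38) → (798/5) ÷ (1949/250) = 39900/1949 ≈ 20.472
S = 1000/(39900/1949) − 10 = 15500/399 in ≈ 38.847 in
Ia = 0.2·(15500/399) = 3100/399 in ≈ 7.769 in

S = 15500/399 in ≈ 38.847 in; Ia = 3100/399 in ≈ 7.769 in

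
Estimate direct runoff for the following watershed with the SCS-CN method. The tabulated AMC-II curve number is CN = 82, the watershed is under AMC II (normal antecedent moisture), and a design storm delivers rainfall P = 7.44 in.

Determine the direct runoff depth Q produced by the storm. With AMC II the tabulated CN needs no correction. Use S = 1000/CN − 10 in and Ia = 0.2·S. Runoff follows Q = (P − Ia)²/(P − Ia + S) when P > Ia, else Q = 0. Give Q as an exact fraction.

AMC II — tabulated CN = 82 applies directly.
Max retention: S = 1000/82 − 10 = 90/41 in (≈ 2.195 in)
Initial abstraction Ia = S/5 = (90/41)/5 = 18/41 ≈ 0.439 in
Excess rainfall: 7.440 − 0.439 = 7.001 in; P > Ia so Q > 0
Q = (7176/1025)²/((7176/1025) + 90/41) = (51494976/1050625)/(9426/1025) = 8582496/1610275 in ≈ 5.330 in

Q = 8582496/1610275 in ≈ 5.330 in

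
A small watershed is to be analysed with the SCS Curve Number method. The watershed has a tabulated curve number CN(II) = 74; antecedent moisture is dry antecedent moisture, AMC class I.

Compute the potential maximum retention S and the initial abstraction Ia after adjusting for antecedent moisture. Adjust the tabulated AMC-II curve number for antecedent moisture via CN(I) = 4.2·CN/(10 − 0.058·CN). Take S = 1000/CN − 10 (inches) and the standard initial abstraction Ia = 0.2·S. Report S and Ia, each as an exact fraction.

S = 6500/777 in ≈ 8.366 in; Ia = 1300/777 in ≈ 1.673 in

Adjust CN=74 to AMC I: 4.2·74/(10 − 0.058·74) → (1554/5) ÷ (1427/250) = 77700/1427 ≈ 54.450
Max retention: S = 1000/(77700/1427) − 10 = 6500/777 in (≈ 8.366 in)
Ia = 0.2·(6500/777) = 1300/777 in ≈ 1.673 in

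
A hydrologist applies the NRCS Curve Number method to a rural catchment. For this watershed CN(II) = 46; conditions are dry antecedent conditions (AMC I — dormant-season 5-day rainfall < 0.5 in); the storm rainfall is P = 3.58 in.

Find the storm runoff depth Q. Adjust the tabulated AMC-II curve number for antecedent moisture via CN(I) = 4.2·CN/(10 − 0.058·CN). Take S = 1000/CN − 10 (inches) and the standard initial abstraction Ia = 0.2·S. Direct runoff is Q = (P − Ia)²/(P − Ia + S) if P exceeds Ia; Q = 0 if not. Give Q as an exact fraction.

Q = 0 in ≈ 0.000 in

CN(I) from CN(II)=46: (4.2·46)/(10 − 0.058·46) = 16100/611 ≈ 26.350
Max retention: S = 1000/(16100/611) − 10 = 4500/161 in (≈ 27.950 in)
Ia = 0.2S: 0.2·27.950 = 5.590 in (exactly 900/161)
P = 3.580 ≤ Ia = 5.590 in: entire storm abstracted, Q = 0.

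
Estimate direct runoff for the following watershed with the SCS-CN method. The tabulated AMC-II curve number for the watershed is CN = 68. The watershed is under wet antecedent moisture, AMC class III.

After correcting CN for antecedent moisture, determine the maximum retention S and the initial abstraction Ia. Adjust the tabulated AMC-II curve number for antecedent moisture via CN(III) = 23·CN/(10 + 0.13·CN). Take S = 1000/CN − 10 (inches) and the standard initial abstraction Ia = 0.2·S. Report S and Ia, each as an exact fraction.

CN(III) from CN(II)=68: (23·68)/(10 + 0.13·68) = 39100/471 ≈ 83.015
Max retention: S = 1000/(39100/471) − 10 = 800/391 in (≈ 2.046 in)
Initial abstraction Ia = S/5 = (800/391)/5 = 160/391 ≈ 0.409 in

S = 800/391 in ≈ 2.046 in; Ia = 160/391 in ≈ 0.409 in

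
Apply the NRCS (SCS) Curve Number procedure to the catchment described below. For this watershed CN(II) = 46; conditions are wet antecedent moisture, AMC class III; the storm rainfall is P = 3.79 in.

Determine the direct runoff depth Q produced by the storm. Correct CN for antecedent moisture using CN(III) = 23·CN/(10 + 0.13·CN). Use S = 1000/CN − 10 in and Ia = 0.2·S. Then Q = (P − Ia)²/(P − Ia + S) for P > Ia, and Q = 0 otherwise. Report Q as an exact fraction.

Wet (AMC III): CN(III) = 23·46/(10 + 0.13·46) = 1058/(799/50) = 52900/799 ≈ 66.208
Retention S: 1000/CN − 10 with CN=66.208 → S = 2700/529 ≈ 5.104 in
Ia = 0.2·(2700/529) = 540/529 in ≈ 1.021 in
P − Ia = 3.790 − 1.021 = 146491/52900 ≈ 2.769 in (> 0, runoff occurs)
Q: (146491/52900)² ÷ (416491/52900) = 21459613081/22032373900 in (≈ 0.974 in)

Q = 21459613081/22032373900 in ≈ 0.974 in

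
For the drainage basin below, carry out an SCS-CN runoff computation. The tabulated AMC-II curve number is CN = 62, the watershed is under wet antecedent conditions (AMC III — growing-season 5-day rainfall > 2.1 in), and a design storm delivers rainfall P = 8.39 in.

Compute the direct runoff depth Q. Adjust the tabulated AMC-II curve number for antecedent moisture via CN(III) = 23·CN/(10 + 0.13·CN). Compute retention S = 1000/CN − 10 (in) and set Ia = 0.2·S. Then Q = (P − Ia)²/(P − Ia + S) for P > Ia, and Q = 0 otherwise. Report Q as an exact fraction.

Q = 313831882849/53489759100 in ≈ 5.867 in

Adjust CN=62 to AMC III: 23·62/(10 + 0.13·62) → 1426 ÷ (903/50) = 71300/903 ≈ 78.959
Max retention: S = 1000/(71300/903) − 10 = 1900/713 in (≈ 2.665 in)
Ia = 0.2·(1900/713) = 380/713 in ≈ 0.533 in
P − Ia = 8.390 − 0.533 = 560207/71300 ≈ 7.857 in (> 0, runoff occurs)
Runoff Q = (P−Ia)²/(P−Ia+S) = (7.857)²/(7.857+2.665) = 313831882849/53489759100 ≈ 5.867 in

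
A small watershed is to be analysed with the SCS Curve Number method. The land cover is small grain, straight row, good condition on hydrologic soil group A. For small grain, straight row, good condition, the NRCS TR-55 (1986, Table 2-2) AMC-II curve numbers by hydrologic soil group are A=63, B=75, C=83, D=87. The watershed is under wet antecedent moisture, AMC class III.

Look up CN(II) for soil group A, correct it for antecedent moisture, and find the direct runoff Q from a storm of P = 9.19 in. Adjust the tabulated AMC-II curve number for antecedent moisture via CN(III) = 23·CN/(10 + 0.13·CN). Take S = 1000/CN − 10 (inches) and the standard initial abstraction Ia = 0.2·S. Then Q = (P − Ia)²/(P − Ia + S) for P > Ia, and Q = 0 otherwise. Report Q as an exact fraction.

Q = 1581635732161/235843731900 in ≈ 6.706 in

NRCS table: small grain, straight row, good condition, soil group A → CN(II) = 63
Wet (AMC III): CN(III) = 23·63/(10 + 0.13·63) = 1449/(1819/100) = 144900/1819 ≈ 79.659
S = 1000/(144900/1819) − 10 = 3700/1449 in ≈ 2.553 in
Initial abstraction Ia = S/5 = (3700/1449)/5 = 740/1449 ≈ 0.511 in
Since P=9.190 > Ia=0.511: effective rainfall P−Ia = 1257631/144900 in
Runoff Q = (P−Ia)²/(P−Ia+S) = (8.679)²/(8.679+2.553) = 1581635732161/235843731900 ≈ 6.706 in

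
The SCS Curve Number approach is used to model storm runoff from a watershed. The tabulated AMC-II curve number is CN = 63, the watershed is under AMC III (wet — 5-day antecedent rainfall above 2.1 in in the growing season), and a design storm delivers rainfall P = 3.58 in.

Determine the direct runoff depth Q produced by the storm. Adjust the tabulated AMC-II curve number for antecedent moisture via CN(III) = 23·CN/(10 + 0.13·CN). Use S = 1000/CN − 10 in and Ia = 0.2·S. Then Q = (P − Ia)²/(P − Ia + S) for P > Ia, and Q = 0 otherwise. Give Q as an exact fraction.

Wet (AMC III): CN(III) = 23·63/(10 + 0.13·63) = 1449/(1819/100) = 144900/1819 ≈ 79.659
Retention S: 1000/CN − 10 with CN=79.659 → S = 3700/1449 ≈ 2.553 in
Ia = 0.2S: 0.2·2.553 = 0.511 in (exactly 740/1449)
Since P=3.580 > Ia=0.511: effective rainfall P−Ia = 222371/72450 in
Q: (222371/72450)² ÷ (407371/72450) = 49448861641/29514028950 in (≈ 1.675 in)

Q = 49448861641/29514028950 in ≈ 1.675 in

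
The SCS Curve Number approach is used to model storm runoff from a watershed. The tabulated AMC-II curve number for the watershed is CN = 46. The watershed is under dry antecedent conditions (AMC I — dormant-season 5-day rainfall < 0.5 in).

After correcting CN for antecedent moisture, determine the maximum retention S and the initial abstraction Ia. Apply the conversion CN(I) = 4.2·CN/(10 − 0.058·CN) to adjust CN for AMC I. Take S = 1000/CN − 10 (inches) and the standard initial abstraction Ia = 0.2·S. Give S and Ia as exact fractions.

S = 4500/161 in ≈ 27.950 in; Ia = 900/161 in ≈ 5.590 in

Dry (AMC I): CN(I) = 4.2·46/(10 − 0.058·46) = (966/5)/(1833/250) = 16100/611 ≈ 26.350
Retention S: 1000/CN − 10 with CN=26.350 → S = 4500/161 ≈ 27.950 in
Initial abstraction Ia = S/5 = (4500/161)/5 = 900/161 ≈ 5.590 in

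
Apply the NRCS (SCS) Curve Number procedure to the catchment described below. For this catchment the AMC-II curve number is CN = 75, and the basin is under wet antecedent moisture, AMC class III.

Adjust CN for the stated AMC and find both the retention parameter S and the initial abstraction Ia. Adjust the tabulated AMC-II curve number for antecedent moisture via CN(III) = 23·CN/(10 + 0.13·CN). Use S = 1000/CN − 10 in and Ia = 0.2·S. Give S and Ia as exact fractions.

S = 100/69 in ≈ 1.449 in; Ia = 20/69 in ≈ 0.290 in

CN(III) from CN(II)=75: (23·75)/(10 + 0.13·75) = 6900/79 ≈ 87.342
Max retention: S = 1000/(6900/79) − 10 = 100/69 in (≈ 1.449 in)
Ia = 0.2S: 0.2·1.449 = 0.290 in (exactly 20/69)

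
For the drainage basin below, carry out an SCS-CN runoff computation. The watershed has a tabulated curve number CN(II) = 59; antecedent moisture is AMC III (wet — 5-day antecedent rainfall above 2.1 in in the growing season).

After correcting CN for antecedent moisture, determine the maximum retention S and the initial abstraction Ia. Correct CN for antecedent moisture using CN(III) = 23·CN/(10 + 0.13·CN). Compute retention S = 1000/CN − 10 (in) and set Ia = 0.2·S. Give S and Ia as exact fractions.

CN(III) from CN(II)=59: (23·59)/(10 + 0.13·59) = 135700/1767 ≈ 76.797
Retention S: 1000/CN − 10 with CN=76.797 → S = 4100/1357 ≈ 3.021 in
Ia = 0.2S: 0.2·3.021 = 0.604 in (exactly 820/1357)

S = 4100/1357 in ≈ 3.021 in; Ia = 820/1357 in ≈ 0.604 in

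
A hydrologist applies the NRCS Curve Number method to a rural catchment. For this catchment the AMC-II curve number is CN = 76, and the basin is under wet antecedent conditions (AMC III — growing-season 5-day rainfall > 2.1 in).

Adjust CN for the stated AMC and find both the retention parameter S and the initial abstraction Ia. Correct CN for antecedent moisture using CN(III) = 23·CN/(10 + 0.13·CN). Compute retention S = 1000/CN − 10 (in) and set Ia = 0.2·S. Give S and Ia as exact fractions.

S = 600/437 in ≈ 1.373 in; Ia = 120/437 in ≈ 0.275 in

Wet (AMC III): CN(III) = 23·76/(10 + 0.13·76) = 1748/(497/25) = 43700/497 ≈ 87.928
S = 1000/(43700/497) − 10 = 600/437 in ≈ 1.373 in
Ia = 0.2S: 0.2·1.373 = 0.275 in (exactly 120/437)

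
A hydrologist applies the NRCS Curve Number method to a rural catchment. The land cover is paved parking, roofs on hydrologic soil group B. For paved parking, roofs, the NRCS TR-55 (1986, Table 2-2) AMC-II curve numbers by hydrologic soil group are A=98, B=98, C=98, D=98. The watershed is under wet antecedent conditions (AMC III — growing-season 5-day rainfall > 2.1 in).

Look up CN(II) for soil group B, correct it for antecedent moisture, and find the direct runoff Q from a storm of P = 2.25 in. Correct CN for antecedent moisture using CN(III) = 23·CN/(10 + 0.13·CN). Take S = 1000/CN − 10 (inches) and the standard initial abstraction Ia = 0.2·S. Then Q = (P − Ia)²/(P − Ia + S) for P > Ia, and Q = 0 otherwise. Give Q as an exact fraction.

Q = 101263969/47167204 in ≈ 2.147 in

NRCS table: paved parking, roofs, soil group B → CN(II) = 98
CN(III) from CN(II)=98: (23·98)/(10 + 0.13·98) = 112700/1137 ≈ 99.120
S = 1000/(112700/1137) − 10 = 100/1127 in ≈ 0.089 in
Initial abstraction Ia = S/5 = (100/1127)/5 = 20/1127 ≈ 0.018 in
Since P=2.250 > Ia=0.018: effective rainfall P−Ia = 10063/4508 in
Q: (10063/4508)² ÷ (10463/4508) = 101263969/47167204 in (≈ 2.147 in)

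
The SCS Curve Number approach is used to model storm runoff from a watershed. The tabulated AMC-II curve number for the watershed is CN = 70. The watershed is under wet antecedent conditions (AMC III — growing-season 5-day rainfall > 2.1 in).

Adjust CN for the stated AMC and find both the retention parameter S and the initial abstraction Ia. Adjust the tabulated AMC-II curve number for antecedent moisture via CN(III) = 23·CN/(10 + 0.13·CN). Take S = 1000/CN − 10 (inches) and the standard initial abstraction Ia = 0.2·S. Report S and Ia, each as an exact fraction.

Adjust CN=70 to AMC III: 23·70/(10 + 0.13·70) → 1610 ÷ (191/10) = 16100/191 ≈ 84.293
Max retention: S = 1000/(16100/191) − 10 = 300/161 in (≈ 1.863 in)
Ia = 0.2S: 0.2·1.863 = 0.373 in (exactly 60/161)

S = 300/161 in ≈ 1.863 in; Ia = 60/161 in ≈ 0.373 in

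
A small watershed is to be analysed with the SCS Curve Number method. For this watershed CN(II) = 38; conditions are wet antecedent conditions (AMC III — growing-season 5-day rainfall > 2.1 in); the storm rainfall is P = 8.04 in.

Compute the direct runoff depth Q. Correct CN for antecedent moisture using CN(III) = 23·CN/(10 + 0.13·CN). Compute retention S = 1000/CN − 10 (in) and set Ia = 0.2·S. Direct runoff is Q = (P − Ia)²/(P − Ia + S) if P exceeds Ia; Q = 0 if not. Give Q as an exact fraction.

CN(III) from CN(II)=38: (23·38)/(10 + 0.13·38) = 43700/747 ≈ 58.501
Max retention: S = 1000/(43700/747) − 10 = 3100/437 in (≈ 7.094 in)
Initial abstraction Ia = S/5 = (3100/437)/5 = 620/437 ≈ 1.419 in
Excess rainfall: 8.040 − 1.419 = 6.621 in; P > Ia so Q > 0
Runoff Q = (P−Ia)²/(P−Ia+S) = (6.621)²/(6.621+7.094) = 5232641569/1636969225 ≈ 3.197 in

Q = 5232641569/1636969225 in ≈ 3.197 in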